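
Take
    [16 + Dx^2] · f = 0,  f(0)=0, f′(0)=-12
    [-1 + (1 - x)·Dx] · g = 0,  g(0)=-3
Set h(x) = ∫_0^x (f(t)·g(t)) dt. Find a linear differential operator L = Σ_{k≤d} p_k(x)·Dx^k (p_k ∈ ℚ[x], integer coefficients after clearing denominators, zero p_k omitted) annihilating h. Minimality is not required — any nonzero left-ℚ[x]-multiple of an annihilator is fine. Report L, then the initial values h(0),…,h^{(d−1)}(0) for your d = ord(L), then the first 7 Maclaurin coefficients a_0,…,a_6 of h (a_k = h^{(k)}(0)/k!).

L = (-16 + 16·x)·Dx + 2·Dx^2 + (-1 + x)·Dx^3  (order 3).
h: a_k = 0, 0, 18, 12, -15, -12, 14/5, …
ICs: h(0) = 0, h′(0) = 0, h′′(0) = 36.

f: a_k = 0, -12, 0, 32, 0, -128/5, 0, …
g: a_k = -3, -3, -3, -3, -3, -3, -3, …
Sym-product of L_f,L_g gives L₀ (≤ ord 2).
Integrate: L := L₀·Dx.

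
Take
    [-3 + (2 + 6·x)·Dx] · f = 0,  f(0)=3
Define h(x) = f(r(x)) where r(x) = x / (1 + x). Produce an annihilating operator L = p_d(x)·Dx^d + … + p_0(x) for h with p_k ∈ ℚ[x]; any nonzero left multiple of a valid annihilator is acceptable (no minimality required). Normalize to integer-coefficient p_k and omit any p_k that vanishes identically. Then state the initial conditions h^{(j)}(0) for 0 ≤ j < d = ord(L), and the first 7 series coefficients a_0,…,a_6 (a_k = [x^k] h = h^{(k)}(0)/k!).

f: a_k = 3, 9/2, -27/8, 81/16, -1215/128, 5103/256, -45927/1024, …
Change of var in L_f (x↦r) gives L₀.
L = -3 + (2 + 10·x + 8·x^2)·Dx  (order 1).
h: a_k = 3, 9/2, -63/8, 261/16, -5031/128, 27207/256, -318915/1024, …
ICs: h(0) = 3.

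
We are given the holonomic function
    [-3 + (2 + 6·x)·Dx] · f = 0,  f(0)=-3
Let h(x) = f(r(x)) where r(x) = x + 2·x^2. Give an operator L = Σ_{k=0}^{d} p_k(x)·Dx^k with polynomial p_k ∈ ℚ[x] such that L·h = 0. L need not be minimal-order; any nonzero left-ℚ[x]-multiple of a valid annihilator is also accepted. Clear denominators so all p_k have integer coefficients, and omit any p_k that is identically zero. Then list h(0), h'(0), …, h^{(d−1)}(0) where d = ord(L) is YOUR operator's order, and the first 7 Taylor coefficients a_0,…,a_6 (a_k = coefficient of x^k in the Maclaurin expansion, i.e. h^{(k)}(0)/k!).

f: a_k = -3, -9/2, 27/8, -81/16, 1215/128, -5103/256, 45927/1024, …
Substitute x→r, Dx→(1/r')Dx; clear ⇒ L₀.
L = (-3 - 12·x) + (2 + 6·x + 12·x^2)·Dx  (order 1).
h: a_k = -3, -9/2, -45/8, 135/16, -945/128, -1215/256, 33615/1024, …
ICs: h(0) = -3.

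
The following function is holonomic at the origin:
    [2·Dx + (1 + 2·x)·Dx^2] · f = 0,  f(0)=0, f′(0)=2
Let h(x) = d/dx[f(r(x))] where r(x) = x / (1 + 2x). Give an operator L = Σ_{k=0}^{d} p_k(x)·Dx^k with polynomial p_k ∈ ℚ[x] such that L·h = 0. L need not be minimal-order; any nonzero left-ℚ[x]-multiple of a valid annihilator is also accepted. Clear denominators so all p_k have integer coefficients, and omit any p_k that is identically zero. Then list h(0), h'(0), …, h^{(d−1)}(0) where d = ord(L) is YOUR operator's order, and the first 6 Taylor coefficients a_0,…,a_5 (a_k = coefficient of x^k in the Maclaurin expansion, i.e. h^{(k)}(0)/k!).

L = (6 + 16·x) + (1 + 6·x + 8·x^2)·Dx  (order 1).
h: a_k = 2, -12, 56, -240, 992, -4032, …
ICs: h(0) = 2.

f: a_k = 0, 2, -2, 8/3, -4, 32/5, …
Change of var in L_f (x↦r) gives L₀.
Derive L from L₀ (diff closure).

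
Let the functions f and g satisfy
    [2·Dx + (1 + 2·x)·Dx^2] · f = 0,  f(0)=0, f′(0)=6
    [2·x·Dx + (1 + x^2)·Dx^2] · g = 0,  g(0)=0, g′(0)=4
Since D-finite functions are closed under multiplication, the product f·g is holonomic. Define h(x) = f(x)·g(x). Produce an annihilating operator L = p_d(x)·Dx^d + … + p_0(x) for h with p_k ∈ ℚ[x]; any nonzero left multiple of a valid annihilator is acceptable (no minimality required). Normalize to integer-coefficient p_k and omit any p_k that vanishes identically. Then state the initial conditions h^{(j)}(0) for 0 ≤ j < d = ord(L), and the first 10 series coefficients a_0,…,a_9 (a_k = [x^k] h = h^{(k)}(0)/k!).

L = (24 + 80·x + 88·x^2 + 240·x^3 + 240·x^4 + 208·x^5 + 16·x^7)·Dx + (12 + 80·x + 332·x^2 + 608·x^3 + 880·x^4 + 744·x^5 + 560·x^6 + 24·x^7 + 56·x^8)·Dx^2 + (12 + 52·x + 168·x^2 + 372·x^3 + 516·x^4 + 564·x^5 + 384·x^6 + 276·x^7 + 24·x^8 + 32·x^9)·Dx^3 + (2 + 12·x + 34·x^2 + 64·x^3 + 87·x^4 + 96·x^5 + 84·x^6 + 48·x^7 + 33·x^8 + 4·x^9 + 4·x^10)·Dx^4  (order 4).
h: a_k = 0, 0, 24, -24, 24, -40, 1064/15, -584/5, 984/5, -36488/105, …
ICs: h(0) = 0, h′(0) = 0, h′′(0) = 48, h′′′(0) = -144.

f: a_k = 0, 6, -6, 8, -12, 96/5, -32, 384/7, -96, 512/3, …
g: a_k = 0, 4, 0, -4/3, 0, 4/5, 0, -4/7, 0, 4/9, …
Sym-product of L_f,L_g gives L₀ (≤ ord 4).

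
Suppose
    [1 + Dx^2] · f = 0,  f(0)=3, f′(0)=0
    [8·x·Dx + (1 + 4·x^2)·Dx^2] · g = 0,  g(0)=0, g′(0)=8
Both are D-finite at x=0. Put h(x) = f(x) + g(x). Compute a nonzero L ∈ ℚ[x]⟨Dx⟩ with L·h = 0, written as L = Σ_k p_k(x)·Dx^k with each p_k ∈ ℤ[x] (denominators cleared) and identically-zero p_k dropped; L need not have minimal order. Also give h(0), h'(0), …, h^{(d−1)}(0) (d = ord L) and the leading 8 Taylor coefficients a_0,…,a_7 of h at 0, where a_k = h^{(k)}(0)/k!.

f: a_k = 3, 0, -3/2, 0, 1/8, 0, -1/240, 0, …
g: a_k = 0, 8, 0, -32/3, 0, 128/5, 0, -512/7, …
Sum ⇒ L₀ = lclm(L_f,L_g) in ℚ(x)⟨Dx⟩.
L = (-376·x + 1600·x^3 + 128·x^5)·Dx + (-7 + 76·x^2 + 432·x^4 + 64·x^6)·Dx^2 + (-376·x + 1600·x^3 + 128·x^5)·Dx^3 + (-7 + 76·x^2 + 432·x^4 + 64·x^6)·Dx^4  (order 4).
h: a_k = 3, 8, -3/2, -32/3, 1/8, 128/5, -1/240, -512/7, …
ICs: h(0) = 3, h′(0) = 8, h′′(0) = -3, h′′′(0) = -64.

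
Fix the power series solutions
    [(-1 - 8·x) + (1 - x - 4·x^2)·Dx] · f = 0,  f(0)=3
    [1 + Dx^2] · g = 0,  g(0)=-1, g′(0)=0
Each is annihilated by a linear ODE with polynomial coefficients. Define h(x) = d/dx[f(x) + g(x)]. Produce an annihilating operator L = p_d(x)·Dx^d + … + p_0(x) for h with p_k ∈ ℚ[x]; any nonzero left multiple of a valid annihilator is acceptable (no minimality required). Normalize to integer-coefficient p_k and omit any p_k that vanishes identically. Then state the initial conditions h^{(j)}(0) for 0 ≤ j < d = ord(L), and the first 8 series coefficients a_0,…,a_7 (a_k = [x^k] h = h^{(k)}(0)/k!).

f: a_k = 3, 3, 15, 27, 87, 195, 543, 1323, …
g: a_k = -1, 0, 1/2, 0, -1/24, 0, 1/720, 0, …
Sum ⇒ L₀ = lclm(L_f,L_g) in ℚ(x)⟨Dx⟩.
h₀' ⇒ L via d/dx closure of L₀.
L = (706 + 4324·x + 19178·x^2 + 15080·x^3 + 30400·x^4 + 1152·x^5 + 1536·x^6) + (-55 - 431·x + 153·x^2 + 1009·x^3 + 3620·x^4 + 5904·x^5 + 448·x^6 + 512·x^7)·Dx + (706 + 4324·x + 19178·x^2 + 15080·x^3 + 30400·x^4 + 1152·x^5 + 1536·x^6)·Dx^2 + (-55 - 431·x + 153·x^2 + 1009·x^3 + 3620·x^4 + 5904·x^5 + 448·x^6 + 512·x^7)·Dx^3  (order 3).
h: a_k = 3, 31, 81, 2087/6, 975, 390961/120, 9261, 140918399/5040, …
ICs: h(0) = 3, h′(0) = 31, h′′(0) = 162.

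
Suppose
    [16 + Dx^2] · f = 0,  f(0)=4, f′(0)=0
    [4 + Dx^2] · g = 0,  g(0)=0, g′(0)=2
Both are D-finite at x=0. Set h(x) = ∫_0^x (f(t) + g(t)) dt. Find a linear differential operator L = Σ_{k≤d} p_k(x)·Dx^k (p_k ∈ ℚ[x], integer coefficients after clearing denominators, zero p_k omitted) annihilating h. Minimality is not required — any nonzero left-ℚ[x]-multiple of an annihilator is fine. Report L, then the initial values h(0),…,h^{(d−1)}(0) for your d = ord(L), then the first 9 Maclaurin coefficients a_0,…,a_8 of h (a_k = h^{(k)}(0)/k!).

f: a_k = 4, 0, -32, 0, 128/3, 0, -1024/45, 0, 2048/315, …
g: a_k = 0, 2, 0, -4/3, 0, 4/15, 0, -8/315, 0, …
f+g: L₀ = lclm(L_f,L_g), ord ≤ 2+2.
Integrate: L := L₀·Dx.
L = 64·Dx + 20·Dx^3 + Dx^5  (order 5).
h: a_k = 0, 4, 1, -32/3, -1/3, 128/15, 2/45, -1024/315, -1/315, …
ICs: h(0) = 0, h′(0) = 4, h′′(0) = 2, h′′′(0) = -64, h′′′′(0) = -8.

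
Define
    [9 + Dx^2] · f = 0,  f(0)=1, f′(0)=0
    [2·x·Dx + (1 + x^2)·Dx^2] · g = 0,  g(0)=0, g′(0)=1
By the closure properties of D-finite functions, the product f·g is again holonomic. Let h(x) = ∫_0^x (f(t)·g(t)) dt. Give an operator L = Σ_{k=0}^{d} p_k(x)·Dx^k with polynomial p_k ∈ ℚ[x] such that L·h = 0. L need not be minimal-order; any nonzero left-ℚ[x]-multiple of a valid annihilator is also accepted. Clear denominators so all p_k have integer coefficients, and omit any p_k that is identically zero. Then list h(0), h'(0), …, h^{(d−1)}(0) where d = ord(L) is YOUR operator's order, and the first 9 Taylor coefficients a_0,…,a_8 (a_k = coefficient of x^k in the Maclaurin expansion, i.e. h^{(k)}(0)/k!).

L = (1170 + 3834·x^2 + 4779·x^4 + 2916·x^6 + 729·x^8)·Dx + (396·x + 1044·x^3 + 972·x^5 + 324·x^7)·Dx^2 + (220 + 768·x^2 + 1026·x^4 + 648·x^6 + 162·x^8)·Dx^3 + (44·x + 116·x^3 + 108·x^5 + 36·x^7)·Dx^4 + (10 + 38·x^2 + 55·x^4 + 36·x^6 + 9·x^8)·Dx^5  (order 5).
h: a_k = 0, 0, 1/2, 0, -29/24, 0, 203/240, 0, -1781/4480, …
ICs: h(0) = 0, h′(0) = 0, h′′(0) = 1, h′′′(0) = 0, h′′′′(0) = -29.

f: a_k = 1, 0, -9/2, 0, 27/8, 0, -81/80, 0, 729/4480, …
g: a_k = 0, 1, 0, -1/3, 0, 1/5, 0, -1/7, 0, …
L₀ := L_f ⊗_s L_g (sym. prod.), ord ≤ 4.
h=∫₀ˣh₀: take L = L₀·Dx.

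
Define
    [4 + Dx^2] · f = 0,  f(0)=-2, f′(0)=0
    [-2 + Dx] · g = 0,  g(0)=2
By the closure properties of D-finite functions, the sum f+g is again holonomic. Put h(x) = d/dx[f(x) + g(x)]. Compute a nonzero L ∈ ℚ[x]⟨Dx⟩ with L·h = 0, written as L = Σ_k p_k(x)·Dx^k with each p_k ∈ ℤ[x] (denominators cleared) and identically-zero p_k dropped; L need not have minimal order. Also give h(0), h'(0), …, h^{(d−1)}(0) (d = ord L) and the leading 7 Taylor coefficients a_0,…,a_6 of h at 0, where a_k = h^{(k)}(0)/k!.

L = 8 - 4·Dx + 2·Dx^2 - Dx^3  (order 3).
h: a_k = 4, 16, 8, 0, 8/3, 32/15, 16/45, …
ICs: h(0) = 4, h′(0) = 16, h′′(0) = 16.

f: a_k = -2, 0, 4, 0, -4/3, 0, 8/45, …
g: a_k = 2, 4, 4, 8/3, 4/3, 8/15, 8/45, …
h₀=f+g: left-lcm gives L₀, ord ≤ 3.
Differentiate: ansatz ord ≤ ord L₀ ⇒ L.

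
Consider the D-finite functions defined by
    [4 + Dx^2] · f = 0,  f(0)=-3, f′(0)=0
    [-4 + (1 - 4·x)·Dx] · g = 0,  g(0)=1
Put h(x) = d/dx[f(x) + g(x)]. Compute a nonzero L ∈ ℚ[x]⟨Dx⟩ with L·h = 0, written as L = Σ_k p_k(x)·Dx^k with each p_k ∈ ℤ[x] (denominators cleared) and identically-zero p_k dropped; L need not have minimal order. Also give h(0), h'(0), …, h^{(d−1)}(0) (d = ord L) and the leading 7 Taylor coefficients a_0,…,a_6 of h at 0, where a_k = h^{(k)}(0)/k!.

f: a_k = -3, 0, 6, 0, -2, 0, 4/15, …
g: a_k = 1, 4, 16, 64, 256, 1024, 4096, …
Sum ⇒ L₀ = lclm(L_f,L_g) in ℚ(x)⟨Dx⟩.
Derive L from L₀ (diff closure).
L = (1568 - 256·x + 512·x^2) + (-100 + 432·x - 192·x^2 + 256·x^3)·Dx + (392 - 64·x + 128·x^2)·Dx^2 + (-25 + 108·x - 48·x^2 + 64·x^3)·Dx^3  (order 3).
h: a_k = 4, 44, 192, 1016, 5120, 122888/5, 114688, …
ICs: h(0) = 4, h′(0) = 44, h′′(0) = 384.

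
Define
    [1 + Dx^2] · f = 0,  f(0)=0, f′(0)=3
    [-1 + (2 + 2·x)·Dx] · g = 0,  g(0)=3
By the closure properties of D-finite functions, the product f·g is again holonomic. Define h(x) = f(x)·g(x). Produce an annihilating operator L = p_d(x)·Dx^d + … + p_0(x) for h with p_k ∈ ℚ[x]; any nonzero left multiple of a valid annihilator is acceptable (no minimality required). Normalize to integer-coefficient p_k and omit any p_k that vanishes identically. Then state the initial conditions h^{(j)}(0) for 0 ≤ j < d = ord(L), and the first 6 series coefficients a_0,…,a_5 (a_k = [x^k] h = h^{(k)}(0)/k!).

L = (7 + 8·x + 4·x^2) + (-4 - 4·x)·Dx + (4 + 8·x + 4·x^2)·Dx^2  (order 2).
h: a_k = 0, 9, 9/2, -21/8, -3/16, -57/640, …
ICs: h(0) = 0, h′(0) = 9.

f: a_k = 0, 3, 0, -1/2, 0, 1/40, …
g: a_k = 3, 3/2, -3/8, 3/16, -15/128, 21/256, …
h₀=f·g: eliminate ⇒ L₀, order ≤ 2·1.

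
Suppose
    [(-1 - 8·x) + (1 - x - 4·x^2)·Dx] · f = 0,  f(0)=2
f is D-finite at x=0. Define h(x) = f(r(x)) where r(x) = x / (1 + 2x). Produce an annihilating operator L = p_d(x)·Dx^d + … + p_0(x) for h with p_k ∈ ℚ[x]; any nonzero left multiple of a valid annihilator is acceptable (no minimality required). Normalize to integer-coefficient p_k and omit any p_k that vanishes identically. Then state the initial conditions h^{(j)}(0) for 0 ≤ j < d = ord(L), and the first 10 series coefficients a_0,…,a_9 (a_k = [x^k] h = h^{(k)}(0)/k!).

L = (1 + 10·x) + (-1 - 5·x - 4·x^2 + 4·x^3)·Dx  (order 1).
h: a_k = 2, 2, 6, -14, 54, -190, 678, -2414, 8598, -30622, …
ICs: h(0) = 2.

f: a_k = 2, 2, 10, 18, 58, 130, 362, 882, 2330, 5858, …
f∘r: x↦r, Dx↦Dx/r' in L_f ⇒ L₀.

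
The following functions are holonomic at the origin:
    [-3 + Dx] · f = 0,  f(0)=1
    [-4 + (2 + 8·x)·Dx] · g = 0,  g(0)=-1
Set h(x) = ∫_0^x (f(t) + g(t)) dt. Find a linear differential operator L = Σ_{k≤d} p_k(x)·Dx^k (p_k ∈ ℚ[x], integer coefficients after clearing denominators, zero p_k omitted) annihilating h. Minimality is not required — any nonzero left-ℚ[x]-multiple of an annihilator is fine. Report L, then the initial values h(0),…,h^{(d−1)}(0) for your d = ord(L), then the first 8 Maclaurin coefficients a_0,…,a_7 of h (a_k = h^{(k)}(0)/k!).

f: a_k = 1, 3, 9/2, 9/2, 27/8, 81/40, 81/80, 243/560, …
g: a_k = -1, -2, 2, -4, 10, -28, 84, -264, …
L₀ := lclm(L_f,L_g); ord L₀ ≤ 1+1.
h=∫h₀ ⇒ L = L₀·Dx.
L = (30 + 72·x)·Dx + (-13 - 72·x - 144·x^2)·Dx^2 + (1 + 16·x + 48·x^2)·Dx^3  (order 3).
h: a_k = 0, 0, 1/2, 13/6, 1/8, 107/40, -1039/240, 6801/560, …
ICs: h(0) = 0, h′(0) = 0, h′′(0) = 1.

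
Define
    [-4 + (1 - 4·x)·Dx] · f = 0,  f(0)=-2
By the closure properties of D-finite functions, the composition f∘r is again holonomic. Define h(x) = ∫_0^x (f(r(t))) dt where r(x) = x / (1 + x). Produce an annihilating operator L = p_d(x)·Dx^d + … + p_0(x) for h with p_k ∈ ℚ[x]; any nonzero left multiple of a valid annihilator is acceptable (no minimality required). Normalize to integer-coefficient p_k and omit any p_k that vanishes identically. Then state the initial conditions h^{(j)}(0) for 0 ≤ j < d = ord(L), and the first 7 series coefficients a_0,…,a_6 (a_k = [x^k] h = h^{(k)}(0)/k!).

L = 4·Dx + (-1 + 2·x + 3·x^2)·Dx^2  (order 2).
h: a_k = 0, -2, -4, -8, -18, -216/5, -108, …
ICs: h(0) = 0, h′(0) = -2.

f: a_k = -2, -8, -32, -128, -512, -2048, -8192, …
h₀=f(r): pull back L_f along r ⇒ L₀.
h=∫₀ˣh₀: take L = L₀·Dx.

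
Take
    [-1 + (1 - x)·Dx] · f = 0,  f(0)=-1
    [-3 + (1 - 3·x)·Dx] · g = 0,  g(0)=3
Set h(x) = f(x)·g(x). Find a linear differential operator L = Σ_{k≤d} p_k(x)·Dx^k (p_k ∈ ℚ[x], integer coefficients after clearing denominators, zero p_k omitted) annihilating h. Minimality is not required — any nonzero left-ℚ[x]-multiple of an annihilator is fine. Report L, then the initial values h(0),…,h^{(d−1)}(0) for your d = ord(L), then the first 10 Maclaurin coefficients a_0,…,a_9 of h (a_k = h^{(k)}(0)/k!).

f: a_k = -1, -1, -1, -1, -1, -1, -1, -1, -1, -1, …
g: a_k = 3, 9, 27, 81, 243, 729, 2187, 6561, 19683, 59049, …
Product ⇒ symmetric product L₀, ord ≤ 1.
L = (-4 + 6·x) + (1 - 4·x + 3·x^2)·Dx  (order 1).
h: a_k = -3, -12, -39, -120, -363, -1092, -3279, -9840, -29523, -88572, …
ICs: h(0) = -3.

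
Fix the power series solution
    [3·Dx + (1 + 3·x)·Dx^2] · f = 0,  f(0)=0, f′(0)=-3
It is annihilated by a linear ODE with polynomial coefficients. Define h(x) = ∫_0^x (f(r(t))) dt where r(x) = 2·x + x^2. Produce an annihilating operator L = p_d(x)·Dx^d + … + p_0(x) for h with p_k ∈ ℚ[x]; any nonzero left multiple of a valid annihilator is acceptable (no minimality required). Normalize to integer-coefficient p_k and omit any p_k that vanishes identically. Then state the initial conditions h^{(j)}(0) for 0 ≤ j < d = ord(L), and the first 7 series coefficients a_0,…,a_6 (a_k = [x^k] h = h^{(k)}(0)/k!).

f: a_k = 0, -3, 9/2, -9, 81/4, -243/5, 243/2, …
L₀ from L_f via x↦r, Dx↦r'^{-1}Dx.
Integrate: L := L₀·Dx.
L = (5 + 6·x + 3·x^2)·Dx^2 + (1 + 7·x + 9·x^2 + 3·x^3)·Dx^3  (order 3).
h: a_k = 0, 0, -3, 5, -27/2, 441/10, -801/5, …
ICs: h(0) = 0, h′(0) = 0, h′′(0) = -6.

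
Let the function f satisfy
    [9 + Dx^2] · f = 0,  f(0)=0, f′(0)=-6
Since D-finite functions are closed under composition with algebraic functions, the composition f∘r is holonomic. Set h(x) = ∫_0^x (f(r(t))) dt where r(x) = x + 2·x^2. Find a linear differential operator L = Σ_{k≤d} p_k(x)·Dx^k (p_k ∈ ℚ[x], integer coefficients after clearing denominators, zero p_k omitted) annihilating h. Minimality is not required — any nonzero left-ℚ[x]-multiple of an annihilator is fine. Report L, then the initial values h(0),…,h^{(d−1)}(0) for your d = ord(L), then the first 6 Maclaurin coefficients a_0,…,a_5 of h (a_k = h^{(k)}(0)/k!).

f: a_k = 0, -6, 0, 9, 0, -81/20, …
h₀=f(r): pull back L_f along r ⇒ L₀.
h=∫₀ˣh₀: take L = L₀·Dx.
L = (9 + 108·x + 432·x^2 + 576·x^3)·Dx - 4·Dx^2 + (1 + 4·x)·Dx^3  (order 3).
h: a_k = 0, 0, -3, -4, 9/4, 54/5, …
ICs: h(0) = 0, h′(0) = 0, h′′(0) = -6.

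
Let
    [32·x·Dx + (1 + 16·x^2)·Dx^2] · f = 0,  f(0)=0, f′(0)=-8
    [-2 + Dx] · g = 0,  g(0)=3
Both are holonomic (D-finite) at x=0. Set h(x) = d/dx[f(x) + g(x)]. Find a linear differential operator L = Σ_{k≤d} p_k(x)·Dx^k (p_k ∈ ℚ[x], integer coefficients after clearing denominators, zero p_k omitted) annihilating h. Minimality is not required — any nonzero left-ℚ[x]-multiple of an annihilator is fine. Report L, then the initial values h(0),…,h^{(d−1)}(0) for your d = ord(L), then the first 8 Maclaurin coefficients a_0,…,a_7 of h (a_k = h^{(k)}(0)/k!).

f: a_k = 0, -8, 0, 128/3, 0, -2048/5, 0, 32768/7, …
g: a_k = 3, 6, 6, 4, 2, 4/5, 4/15, 8/105, …
Weyl lclm of L_f,L_g ⇒ L₀ (ord ≤ 3).
Differentiate: ansatz ord ≤ ord L₀ ⇒ L.
L = (32 - 64·x - 1536·x^2 - 1024·x^3) + (-18 + 704·x^2 - 512·x^4)·Dx + (1 + 16·x + 32·x^2 + 256·x^3 + 256·x^4)·Dx^2  (order 2).
h: a_k = -2, 12, 140, 8, -2044, 8/5, 491528/15, 16/105, …
ICs: h(0) = -2, h′(0) = 12.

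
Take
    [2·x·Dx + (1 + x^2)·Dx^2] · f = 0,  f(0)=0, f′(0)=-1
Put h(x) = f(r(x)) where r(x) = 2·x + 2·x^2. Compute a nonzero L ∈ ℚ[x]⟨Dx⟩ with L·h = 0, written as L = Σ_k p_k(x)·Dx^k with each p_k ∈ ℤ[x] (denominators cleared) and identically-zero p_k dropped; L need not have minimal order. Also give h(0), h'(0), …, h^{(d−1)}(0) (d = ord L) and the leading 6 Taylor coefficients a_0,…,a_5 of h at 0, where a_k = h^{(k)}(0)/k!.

L = (-2 + 8·x + 32·x^2 + 48·x^3 + 24·x^4)·Dx + (1 + 2·x + 4·x^2 + 16·x^3 + 20·x^4 + 8·x^5)·Dx^2  (order 2).
h: a_k = 0, -2, -2, 8/3, 8, 8/5, …
ICs: h(0) = 0, h′(0) = -2.

f: a_k = 0, -1, 0, 1/3, 0, -1/5, …
f∘r: x↦r, Dx↦Dx/r' in L_f ⇒ L₀.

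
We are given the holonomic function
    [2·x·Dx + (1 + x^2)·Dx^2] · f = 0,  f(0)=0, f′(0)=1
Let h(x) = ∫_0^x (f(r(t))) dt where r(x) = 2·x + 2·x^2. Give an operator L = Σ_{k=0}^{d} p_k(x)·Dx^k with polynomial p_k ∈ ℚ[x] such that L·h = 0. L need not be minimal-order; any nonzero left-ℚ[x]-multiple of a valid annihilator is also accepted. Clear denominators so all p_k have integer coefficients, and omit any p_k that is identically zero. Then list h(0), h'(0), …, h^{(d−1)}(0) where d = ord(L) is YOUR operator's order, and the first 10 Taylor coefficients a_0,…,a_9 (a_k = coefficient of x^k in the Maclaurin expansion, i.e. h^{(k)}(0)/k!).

L = (-2 + 8·x + 32·x^2 + 48·x^3 + 24·x^4)·Dx^2 + (1 + 2·x + 4·x^2 + 16·x^3 + 20·x^4 + 8·x^5)·Dx^3  (order 3).
h: a_k = 0, 0, 1, 2/3, -2/3, -8/5, -4/15, 88/21, 40/7, -64/9, …
ICs: h(0) = 0, h′(0) = 0, h′′(0) = 2.

f: a_k = 0, 1, 0, -1/3, 0, 1/5, 0, -1/7, 0, 1/9, …
Change of var in L_f (x↦r) gives L₀.
Integrate: L := L₀·Dx.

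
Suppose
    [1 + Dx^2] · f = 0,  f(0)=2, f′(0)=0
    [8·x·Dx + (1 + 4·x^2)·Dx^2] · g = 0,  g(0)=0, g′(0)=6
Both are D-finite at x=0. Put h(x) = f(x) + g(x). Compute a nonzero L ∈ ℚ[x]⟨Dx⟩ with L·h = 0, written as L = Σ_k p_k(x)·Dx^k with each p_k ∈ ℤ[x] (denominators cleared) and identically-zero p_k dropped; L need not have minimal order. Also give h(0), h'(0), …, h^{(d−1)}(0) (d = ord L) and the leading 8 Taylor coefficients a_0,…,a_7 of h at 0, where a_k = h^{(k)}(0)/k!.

L = (-376·x + 1600·x^3 + 128·x^5)·Dx + (-7 + 76·x^2 + 432·x^4 + 64·x^6)·Dx^2 + (-376·x + 1600·x^3 + 128·x^5)·Dx^3 + (-7 + 76·x^2 + 432·x^4 + 64·x^6)·Dx^4  (order 4).
h: a_k = 2, 6, -1, -8, 1/12, 96/5, -1/360, -384/7, …
ICs: h(0) = 2, h′(0) = 6, h′′(0) = -2, h′′′(0) = -48.

f: a_k = 2, 0, -1, 0, 1/12, 0, -1/360, 0, …
g: a_k = 0, 6, 0, -8, 0, 96/5, 0, -384/7, …
h₀=f+g: left-lcm gives L₀, ord ≤ 4.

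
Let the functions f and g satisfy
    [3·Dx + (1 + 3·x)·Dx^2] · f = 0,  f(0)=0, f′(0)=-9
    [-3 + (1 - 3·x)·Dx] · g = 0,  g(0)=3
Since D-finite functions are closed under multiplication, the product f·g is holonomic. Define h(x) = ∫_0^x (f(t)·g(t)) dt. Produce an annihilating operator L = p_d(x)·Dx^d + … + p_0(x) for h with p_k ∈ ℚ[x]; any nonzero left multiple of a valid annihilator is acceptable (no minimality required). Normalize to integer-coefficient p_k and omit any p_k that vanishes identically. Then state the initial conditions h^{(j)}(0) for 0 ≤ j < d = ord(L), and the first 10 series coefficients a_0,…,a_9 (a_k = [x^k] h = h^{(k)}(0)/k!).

f: a_k = 0, -9, 27/2, -27, 243/4, -729/5, 729/2, -6561/7, 19683/8, -6561, …
g: a_k = 3, 9, 27, 81, 243, 729, 2187, 6561, 19683, 59049, …
L₀ := L_f ⊗_s L_g (sym. prod.), ord ≤ 2.
Integrate: L := L₀·Dx.
L = 9·Dx + (3 + 27·x)·Dx^2 + (-1 + 9·x^2)·Dx^3  (order 3).
h: a_k = 0, 0, -27/2, -27/2, -405/8, -1701/20, -11421/40, -80919/140, -2092959/1120, -1165671/280, …
ICs: h(0) = 0, h′(0) = 0, h′′(0) = -27.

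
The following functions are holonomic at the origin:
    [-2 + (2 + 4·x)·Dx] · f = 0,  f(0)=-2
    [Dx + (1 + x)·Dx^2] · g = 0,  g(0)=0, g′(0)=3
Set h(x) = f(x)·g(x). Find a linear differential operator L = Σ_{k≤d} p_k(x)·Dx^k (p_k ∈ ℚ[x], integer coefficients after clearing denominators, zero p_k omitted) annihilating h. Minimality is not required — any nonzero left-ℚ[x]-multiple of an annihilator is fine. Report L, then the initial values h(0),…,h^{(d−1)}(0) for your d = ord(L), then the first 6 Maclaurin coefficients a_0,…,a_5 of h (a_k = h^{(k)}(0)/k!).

L = (2 + x) + (-1 - 2·x)·Dx + (1 + 5·x + 8·x^2 + 4·x^3)·Dx^2  (order 2).
h: a_k = 0, -6, -3, 4, -5, 131/20, …
ICs: h(0) = 0, h′(0) = -6.

f: a_k = -2, -2, 1, -1, 5/4, -7/4, …
g: a_k = 0, 3, -3/2, 1, -3/4, 3/5, …
f·g: L₀ = L_f ⊗_s L_g, ord ≤ 1·2.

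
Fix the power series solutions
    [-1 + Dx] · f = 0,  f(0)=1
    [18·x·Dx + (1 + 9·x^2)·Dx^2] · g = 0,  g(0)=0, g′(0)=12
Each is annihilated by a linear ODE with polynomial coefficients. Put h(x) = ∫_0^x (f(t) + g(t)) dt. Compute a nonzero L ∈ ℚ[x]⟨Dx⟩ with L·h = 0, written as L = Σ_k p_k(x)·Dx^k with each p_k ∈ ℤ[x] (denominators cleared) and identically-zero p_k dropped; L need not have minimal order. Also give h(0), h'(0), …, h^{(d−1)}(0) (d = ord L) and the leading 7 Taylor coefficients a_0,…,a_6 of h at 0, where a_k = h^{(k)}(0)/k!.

f: a_k = 1, 1, 1/2, 1/6, 1/24, 1/120, 1/720, …
g: a_k = 0, 12, 0, -36, 0, 972/5, 0, …
Sum ⇒ L₀ = lclm(L_f,L_g) in ℚ(x)⟨Dx⟩.
Integrate: L := L₀·Dx.
L = (18 - 18·x - 486·x^2 - 162·x^3)·Dx^2 + (-19 + 468·x^2 - 81·x^4)·Dx^3 + (1 + 18·x + 18·x^2 + 162·x^3 + 81·x^4)·Dx^4  (order 4).
h: a_k = 0, 1, 13/2, 1/6, -215/24, 1/120, 23329/720, …
ICs: h(0) = 0, h′(0) = 1, h′′(0) = 13, h′′′(0) = 1.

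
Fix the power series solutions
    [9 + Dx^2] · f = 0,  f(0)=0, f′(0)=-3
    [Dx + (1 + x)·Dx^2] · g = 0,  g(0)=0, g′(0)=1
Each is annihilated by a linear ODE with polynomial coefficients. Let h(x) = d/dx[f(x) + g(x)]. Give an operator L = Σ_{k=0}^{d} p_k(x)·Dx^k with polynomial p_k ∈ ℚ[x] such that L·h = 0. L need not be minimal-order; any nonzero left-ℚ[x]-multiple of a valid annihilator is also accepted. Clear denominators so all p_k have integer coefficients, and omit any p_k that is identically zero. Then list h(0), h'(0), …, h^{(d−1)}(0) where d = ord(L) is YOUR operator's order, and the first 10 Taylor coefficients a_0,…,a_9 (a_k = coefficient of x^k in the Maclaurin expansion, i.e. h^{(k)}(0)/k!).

f: a_k = 0, -3, 0, 9/2, 0, -81/40, 0, 243/560, 0, -243/4480, …
g: a_k = 0, 1, -1/2, 1/3, -1/4, 1/5, -1/6, 1/7, -1/8, 1/9, …
f+g: L₀ = lclm(L_f,L_g), ord ≤ 2+2.
Derive L from L₀ (diff closure).
L = (135 + 162·x + 81·x^2) + (99 + 261·x + 243·x^2 + 81·x^3)·Dx + (15 + 18·x + 9·x^2)·Dx^2 + (11 + 29·x + 27·x^2 + 9·x^3)·Dx^3  (order 3).
h: a_k = -2, -1, 29/2, -1, -73/8, -1, 323/80, -1, 2293/4480, -1, …
ICs: h(0) = -2, h′(0) = -1, h′′(0) = 29.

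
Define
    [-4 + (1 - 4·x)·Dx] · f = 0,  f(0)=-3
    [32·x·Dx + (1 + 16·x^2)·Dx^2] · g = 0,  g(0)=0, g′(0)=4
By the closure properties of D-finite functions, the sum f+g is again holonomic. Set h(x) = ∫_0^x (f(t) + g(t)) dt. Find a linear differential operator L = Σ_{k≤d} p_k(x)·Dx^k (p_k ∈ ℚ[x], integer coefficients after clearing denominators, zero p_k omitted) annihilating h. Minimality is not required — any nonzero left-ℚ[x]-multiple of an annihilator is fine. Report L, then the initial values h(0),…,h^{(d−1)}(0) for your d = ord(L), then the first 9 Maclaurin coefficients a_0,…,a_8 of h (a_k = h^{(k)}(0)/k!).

L = (-32 + 512·x + 1536·x^2)·Dx^2 + (16 - 32·x + 256·x^2 + 1536·x^3)·Dx^3 + (-1 + 256·x^4)·Dx^4  (order 4).
h: a_k = 0, -3, -4, -16, -160/3, -768/5, -7168/15, -12288/7, -45056/7, …
ICs: h(0) = 0, h′(0) = -3, h′′(0) = -8, h′′′(0) = -96.

f: a_k = -3, -12, -48, -192, -768, -3072, -12288, -49152, -196608, …
g: a_k = 0, 4, 0, -64/3, 0, 1024/5, 0, -16384/7, 0, …
Sum ⇒ L₀ = lclm(L_f,L_g) in ℚ(x)⟨Dx⟩.
h=∫h₀ ⇒ L = L₀·Dx.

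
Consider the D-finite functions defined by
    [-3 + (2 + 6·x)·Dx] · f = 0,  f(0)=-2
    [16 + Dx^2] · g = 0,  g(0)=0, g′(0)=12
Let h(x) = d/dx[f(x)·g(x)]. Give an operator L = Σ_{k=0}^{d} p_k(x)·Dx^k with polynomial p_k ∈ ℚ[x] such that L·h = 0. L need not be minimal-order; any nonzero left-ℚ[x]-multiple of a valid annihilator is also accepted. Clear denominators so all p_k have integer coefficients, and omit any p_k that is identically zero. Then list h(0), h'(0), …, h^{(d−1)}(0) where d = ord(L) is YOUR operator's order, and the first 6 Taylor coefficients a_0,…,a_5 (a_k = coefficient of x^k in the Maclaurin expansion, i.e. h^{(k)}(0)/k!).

f: a_k = -2, -3, 9/4, -27/8, 405/64, -1701/128, …
g: a_k = 0, 12, 0, -32, 0, 128/5, …
Product ⇒ symmetric product L₀, ord ≤ 2.
Derive L from L₀ (diff closure).
L = (9613 + 83712·x + 273024·x^2 + 442368·x^3 + 331776·x^4) + (-444 - 5940·x - 20736·x^2 - 20736·x^3)·Dx + (364 + 3720·x + 14796·x^2 + 27648·x^3 + 20736·x^4)·Dx^2  (order 2).
h: a_k = -24, -72, 273, 222, -3781/16, -61569/80, …
ICs: h(0) = -24, h′(0) = -72.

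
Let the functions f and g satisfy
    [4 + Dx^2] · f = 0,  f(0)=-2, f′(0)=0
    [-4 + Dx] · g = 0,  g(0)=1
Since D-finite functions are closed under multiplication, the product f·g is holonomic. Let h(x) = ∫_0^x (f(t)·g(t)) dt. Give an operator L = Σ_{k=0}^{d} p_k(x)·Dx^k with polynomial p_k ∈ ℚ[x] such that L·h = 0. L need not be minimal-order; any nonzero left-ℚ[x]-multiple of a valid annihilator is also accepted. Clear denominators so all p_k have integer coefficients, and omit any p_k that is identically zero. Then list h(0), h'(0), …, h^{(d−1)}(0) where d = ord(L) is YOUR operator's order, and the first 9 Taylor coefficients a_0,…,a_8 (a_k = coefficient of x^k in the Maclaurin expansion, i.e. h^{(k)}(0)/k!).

f: a_k = -2, 0, 4, 0, -4/3, 0, 8/45, 0, -4/315, …
g: a_k = 1, 4, 8, 32/3, 32/3, 128/15, 256/45, 1024/315, 512/315, …
Sym-product of L_f,L_g gives L₀ (≤ ord 2).
Integrate: L := L₀·Dx.
L = 20·Dx - 8·Dx^2 + Dx^3  (order 3).
h: a_k = 0, -2, -4, -4, -4/3, 28/15, 152/45, 104/35, 556/315, …
ICs: h(0) = 0, h′(0) = -2, h′′(0) = -8.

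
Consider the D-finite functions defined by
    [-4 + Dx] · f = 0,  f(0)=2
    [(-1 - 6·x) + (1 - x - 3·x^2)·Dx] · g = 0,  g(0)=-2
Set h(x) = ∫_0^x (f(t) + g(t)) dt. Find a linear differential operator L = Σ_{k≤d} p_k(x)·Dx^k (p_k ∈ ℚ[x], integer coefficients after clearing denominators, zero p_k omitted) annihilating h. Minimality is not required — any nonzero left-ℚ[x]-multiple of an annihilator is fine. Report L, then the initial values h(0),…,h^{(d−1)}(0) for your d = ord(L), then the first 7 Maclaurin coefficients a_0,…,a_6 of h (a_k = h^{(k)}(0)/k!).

f: a_k = 2, 8, 16, 64/3, 64/3, 256/15, 512/45, …
g: a_k = -2, -2, -8, -14, -38, -80, -194, …
h₀=f+g: left-lcm gives L₀, ord ≤ 2.
∫: right-multiply L₀ by Dx.
L = (16 - 8·x + 360·x^2 + 288·x^3)·Dx + (8 - 50·x - 134·x^2 + 96·x^3 + 144·x^4)·Dx^2 + (-3 + 13·x + 11·x^2 - 42·x^3 - 36·x^4)·Dx^3  (order 3).
h: a_k = 0, 0, 3, 8/3, 11/6, -10/3, -472/45, …
ICs: h(0) = 0, h′(0) = 0, h′′(0) = 6.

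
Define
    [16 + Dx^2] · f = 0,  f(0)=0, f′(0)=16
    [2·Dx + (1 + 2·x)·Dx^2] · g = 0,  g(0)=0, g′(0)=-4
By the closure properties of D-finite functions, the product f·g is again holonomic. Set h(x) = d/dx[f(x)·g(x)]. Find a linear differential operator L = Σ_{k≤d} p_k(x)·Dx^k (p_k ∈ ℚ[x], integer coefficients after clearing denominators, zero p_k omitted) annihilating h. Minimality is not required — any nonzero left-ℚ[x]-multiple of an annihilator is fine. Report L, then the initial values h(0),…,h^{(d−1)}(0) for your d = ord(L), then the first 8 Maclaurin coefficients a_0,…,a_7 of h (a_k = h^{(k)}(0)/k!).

L = (-896 + 28672·x + 282624·x^2 + 1032192·x^3 + 1826816·x^4 + 1572864·x^5 + 524288·x^6) + (576 + 12416·x + 66560·x^2 + 153600·x^3 + 163840·x^4 + 65536·x^5)·Dx + (280 + 6592·x + 44480·x^2 + 141312·x^3 + 234496·x^4 + 196608·x^5 + 65536·x^6)·Dx^2 + (36 + 776·x + 4160·x^2 + 9600·x^3 + 10240·x^4 + 4096·x^5)·Dx^3 + (21 + 300·x + 1676·x^2 + 4800·x^3 + 7520·x^4 + 6144·x^5 + 2048·x^6)·Dx^4  (order 4).
h: a_k = 0, -128, 192, 1024/3, -640/3, -2048/3, 14336/15, -425984/315, …
ICs: h(0) = 0, h′(0) = -128, h′′(0) = 384, h′′′(0) = 2048.

f: a_k = 0, 16, 0, -128/3, 0, 512/15, 0, -4096/315, …
g: a_k = 0, -4, 4, -16/3, 8, -64/5, 64/3, -256/7, …
f·g: L₀ = L_f ⊗_s L_g, ord ≤ 2·2.
h=h₀': d/dx-closure on L₀ ⇒ L.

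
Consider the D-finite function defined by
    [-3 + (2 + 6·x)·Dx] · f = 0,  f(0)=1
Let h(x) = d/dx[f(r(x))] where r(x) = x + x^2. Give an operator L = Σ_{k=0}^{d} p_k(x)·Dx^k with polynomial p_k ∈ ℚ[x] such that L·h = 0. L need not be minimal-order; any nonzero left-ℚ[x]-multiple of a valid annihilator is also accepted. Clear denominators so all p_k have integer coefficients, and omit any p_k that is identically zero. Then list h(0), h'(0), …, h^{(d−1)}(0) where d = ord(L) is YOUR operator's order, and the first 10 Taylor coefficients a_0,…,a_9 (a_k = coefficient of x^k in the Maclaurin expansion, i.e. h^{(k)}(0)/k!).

f: a_k = 1, 3/2, -9/8, 27/16, -405/128, 1701/256, -15309/1024, 72171/2048, -2814669/32768, 14073345/65536, …
h₀=f(r): pull back L_f along r ⇒ L₀.
h₀' ⇒ L via d/dx closure of L₀.
L = 1 + (-2 - 10·x - 18·x^2 - 12·x^3)·Dx  (order 1).
h: a_k = 3/2, 3/4, -27/16, 99/32, -1215/256, 2997/512, -9639/2048, -6237/4096, 1073817/65536, -5561055/131072, …
ICs: h(0) = 3/2.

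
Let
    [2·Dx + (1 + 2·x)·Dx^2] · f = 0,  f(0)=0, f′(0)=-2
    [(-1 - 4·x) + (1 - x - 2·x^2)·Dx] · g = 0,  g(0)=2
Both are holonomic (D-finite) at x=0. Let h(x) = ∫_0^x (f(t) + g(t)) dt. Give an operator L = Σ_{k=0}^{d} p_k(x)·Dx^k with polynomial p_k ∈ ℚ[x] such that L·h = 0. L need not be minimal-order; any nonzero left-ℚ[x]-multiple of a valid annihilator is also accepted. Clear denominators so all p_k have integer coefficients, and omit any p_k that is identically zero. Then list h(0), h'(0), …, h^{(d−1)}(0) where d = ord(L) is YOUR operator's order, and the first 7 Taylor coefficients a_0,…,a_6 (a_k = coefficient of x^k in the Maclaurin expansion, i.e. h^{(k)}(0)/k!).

L = (-54 - 228·x - 432·x^2 - 288·x^3 - 192·x^4)·Dx^2 + (-11 - 124·x - 464·x^2 - 704·x^3 - 592·x^4 - 320·x^5)·Dx^3 + (4 + 19·x + 17·x^2 - 42·x^3 - 116·x^4 - 136·x^5 - 64·x^6)·Dx^4  (order 4).
h: a_k = 0, 2, 0, 8/3, 11/6, 26/5, 89/15, …
ICs: h(0) = 0, h′(0) = 2, h′′(0) = 0, h′′′(0) = 16.

f: a_k = 0, -2, 2, -8/3, 4, -32/5, 32/3, …
g: a_k = 2, 2, 6, 10, 22, 42, 86, …
h₀=f+g: left-lcm gives L₀, ord ≤ 3.
∫: right-multiply L₀ by Dx.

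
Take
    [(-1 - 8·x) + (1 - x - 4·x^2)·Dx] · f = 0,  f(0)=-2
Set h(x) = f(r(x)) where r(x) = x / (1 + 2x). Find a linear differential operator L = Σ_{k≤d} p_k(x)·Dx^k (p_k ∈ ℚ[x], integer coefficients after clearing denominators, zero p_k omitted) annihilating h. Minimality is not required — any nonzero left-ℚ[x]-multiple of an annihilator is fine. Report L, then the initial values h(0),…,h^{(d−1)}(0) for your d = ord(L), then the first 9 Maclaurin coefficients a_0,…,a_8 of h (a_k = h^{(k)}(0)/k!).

f: a_k = -2, -2, -10, -18, -58, -130, -362, -882, -2330, …
Change of var in L_f (x↦r) gives L₀.
L = (1 + 10·x) + (-1 - 5·x - 4·x^2 + 4·x^3)·Dx  (order 1).
h: a_k = -2, -2, -6, 14, -54, 190, -678, 2414, -8598, …
ICs: h(0) = -2.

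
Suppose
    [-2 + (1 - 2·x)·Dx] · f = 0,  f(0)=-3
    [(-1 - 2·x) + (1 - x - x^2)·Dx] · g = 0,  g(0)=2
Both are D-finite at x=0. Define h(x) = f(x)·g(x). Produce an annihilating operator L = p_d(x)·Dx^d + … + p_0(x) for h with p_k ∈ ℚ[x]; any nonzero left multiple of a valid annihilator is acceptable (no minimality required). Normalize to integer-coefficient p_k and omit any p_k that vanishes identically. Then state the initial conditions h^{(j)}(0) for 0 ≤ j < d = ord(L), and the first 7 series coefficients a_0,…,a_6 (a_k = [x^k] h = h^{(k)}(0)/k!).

f: a_k = -3, -6, -12, -24, -48, -96, -192, …
g: a_k = 2, 2, 4, 6, 10, 16, 26, …
Product ⇒ symmetric product L₀, ord ≤ 1.
L = (-3 + 2·x + 6·x^2) + (1 - 3·x + x^2 + 2·x^3)·Dx  (order 1).
h: a_k = -6, -18, -48, -114, -258, -564, -1206, …
ICs: h(0) = -6.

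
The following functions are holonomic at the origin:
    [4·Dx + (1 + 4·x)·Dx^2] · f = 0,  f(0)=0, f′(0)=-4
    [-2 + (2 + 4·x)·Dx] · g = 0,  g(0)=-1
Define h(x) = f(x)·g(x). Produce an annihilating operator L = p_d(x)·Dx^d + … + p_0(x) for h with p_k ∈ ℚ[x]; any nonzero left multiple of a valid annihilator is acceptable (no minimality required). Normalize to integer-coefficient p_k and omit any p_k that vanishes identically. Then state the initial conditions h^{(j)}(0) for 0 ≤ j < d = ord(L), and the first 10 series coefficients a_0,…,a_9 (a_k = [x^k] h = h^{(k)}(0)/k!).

L = (-1 + 4·x) + (2 + 4·x)·Dx + (1 + 8·x + 20·x^2 + 16·x^3)·Dx^2  (order 2).
h: a_k = 0, 4, -4, 34/3, -110/3, 3709/30, -4267/10, 209709/140, -746239/140, 38670077/2016, …
ICs: h(0) = 0, h′(0) = 4.

f: a_k = 0, -4, 8, -64/3, 64, -1024/5, 2048/3, -16384/7, 8192, -262144/9, …
g: a_k = -1, -1, 1/2, -1/2, 5/8, -7/8, 21/16, -33/16, 429/128, -715/128, …
L₀ := L_f ⊗_s L_g (sym. prod.), ord ≤ 2.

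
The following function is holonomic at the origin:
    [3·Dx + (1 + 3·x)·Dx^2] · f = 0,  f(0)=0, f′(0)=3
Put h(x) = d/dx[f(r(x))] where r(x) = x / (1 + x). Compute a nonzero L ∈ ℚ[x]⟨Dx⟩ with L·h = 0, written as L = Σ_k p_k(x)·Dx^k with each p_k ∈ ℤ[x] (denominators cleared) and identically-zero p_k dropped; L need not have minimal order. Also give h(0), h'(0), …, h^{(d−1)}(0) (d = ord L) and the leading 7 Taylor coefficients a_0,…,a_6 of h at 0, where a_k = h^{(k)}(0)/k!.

f: a_k = 0, 3, -9/2, 9, -81/4, 243/5, -243/2, …
Change of var in L_f (x↦r) gives L₀.
Differentiate: ansatz ord ≤ ord L₀ ⇒ L.
L = (5 + 8·x) + (1 + 5·x + 4·x^2)·Dx  (order 1).
h: a_k = 3, -15, 63, -255, 1023, -4095, 16383, …
ICs: h(0) = 3.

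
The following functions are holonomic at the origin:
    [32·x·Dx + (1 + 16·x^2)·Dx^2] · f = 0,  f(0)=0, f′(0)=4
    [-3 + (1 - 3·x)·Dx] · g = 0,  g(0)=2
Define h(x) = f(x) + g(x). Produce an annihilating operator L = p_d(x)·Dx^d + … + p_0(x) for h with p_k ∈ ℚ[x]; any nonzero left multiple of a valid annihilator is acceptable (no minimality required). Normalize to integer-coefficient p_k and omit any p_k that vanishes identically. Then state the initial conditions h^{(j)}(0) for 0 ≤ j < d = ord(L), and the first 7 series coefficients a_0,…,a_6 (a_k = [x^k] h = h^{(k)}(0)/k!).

f: a_k = 0, 4, 0, -64/3, 0, 1024/5, 0, …
g: a_k = 2, 6, 18, 54, 162, 486, 1458, …
L₀ := lclm(L_f,L_g); ord L₀ ≤ 2+1.
L = (96 - 1152·x - 4608·x^2)·Dx + (-43 + 96·x - 240·x^2 - 4608·x^3)·Dx^2 + (3 + 7·x + 112·x^3 - 768·x^4)·Dx^3  (order 3).
h: a_k = 2, 10, 18, 98/3, 162, 3454/5, 1458, …
ICs: h(0) = 2, h′(0) = 10, h′′(0) = 36.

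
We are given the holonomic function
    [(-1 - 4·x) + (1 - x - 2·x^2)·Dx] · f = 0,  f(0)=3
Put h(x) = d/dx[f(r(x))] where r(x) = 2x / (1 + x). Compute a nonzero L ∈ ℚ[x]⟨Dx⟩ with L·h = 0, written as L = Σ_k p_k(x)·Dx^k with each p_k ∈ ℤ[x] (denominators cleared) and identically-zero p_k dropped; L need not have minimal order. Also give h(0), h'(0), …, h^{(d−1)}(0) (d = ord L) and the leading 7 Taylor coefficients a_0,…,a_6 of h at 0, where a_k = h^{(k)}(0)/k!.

f: a_k = 3, 3, 9, 15, 33, 63, 129, …
f∘r: x↦r, Dx↦Dx/r' in L_f ⇒ L₀.
Derive L from L₀ (diff closure).
L = (10 + 54·x + 270·x^2 + 162·x^3) + (-1 - 10·x + 90·x^3 + 81·x^4)·Dx  (order 1).
h: a_k = 6, 60, 162, 1080, 2430, 14580, 30618, …
ICs: h(0) = 6.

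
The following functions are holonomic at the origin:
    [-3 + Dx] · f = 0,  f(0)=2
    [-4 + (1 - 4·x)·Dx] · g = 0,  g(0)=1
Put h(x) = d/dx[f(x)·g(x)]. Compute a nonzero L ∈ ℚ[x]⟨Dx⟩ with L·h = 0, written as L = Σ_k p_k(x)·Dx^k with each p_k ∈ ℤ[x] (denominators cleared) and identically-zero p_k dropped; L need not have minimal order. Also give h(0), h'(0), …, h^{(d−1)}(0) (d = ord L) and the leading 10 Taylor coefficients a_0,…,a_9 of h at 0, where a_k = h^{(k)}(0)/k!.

L = (65 - 168·x + 144·x^2) + (-7 + 40·x - 48·x^2)·Dx  (order 1).
h: a_k = 14, 130, 807, 4331, 86701/4, 2081067/20, 3884707/8, 88793407/40, 22375940751/2240, 99448626289/2240, …
ICs: h(0) = 14.

f: a_k = 2, 6, 9, 9, 27/4, 81/20, 81/40, 243/280, 729/2240, 243/2240, …
g: a_k = 1, 4, 16, 64, 256, 1024, 4096, 16384, 65536, 262144, …
L₀ := L_f ⊗_s L_g (sym. prod.), ord ≤ 1.
Differentiate: ansatz ord ≤ ord L₀ ⇒ L.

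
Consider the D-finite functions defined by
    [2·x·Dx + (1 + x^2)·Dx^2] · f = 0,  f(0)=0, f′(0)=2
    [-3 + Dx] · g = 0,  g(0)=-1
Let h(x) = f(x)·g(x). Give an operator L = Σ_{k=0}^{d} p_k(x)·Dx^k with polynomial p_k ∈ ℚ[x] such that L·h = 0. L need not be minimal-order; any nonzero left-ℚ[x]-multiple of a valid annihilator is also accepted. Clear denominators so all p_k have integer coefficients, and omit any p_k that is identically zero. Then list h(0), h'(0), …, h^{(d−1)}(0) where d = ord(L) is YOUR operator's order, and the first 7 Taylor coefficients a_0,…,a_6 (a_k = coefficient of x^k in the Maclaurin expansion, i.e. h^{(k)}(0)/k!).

L = (9 - 6·x + 9·x^2) + (-6 + 2·x - 6·x^2)·Dx + (1 + x^2)·Dx^2  (order 2).
h: a_k = 0, -2, -6, -25/3, -7, -83/20, -9/4, …
ICs: h(0) = 0, h′(0) = -2.

f: a_k = 0, 2, 0, -2/3, 0, 2/5, 0, …
g: a_k = -1, -3, -9/2, -9/2, -27/8, -81/40, -81/80, …
L₀ := L_f ⊗_s L_g (sym. prod.), ord ≤ 2.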